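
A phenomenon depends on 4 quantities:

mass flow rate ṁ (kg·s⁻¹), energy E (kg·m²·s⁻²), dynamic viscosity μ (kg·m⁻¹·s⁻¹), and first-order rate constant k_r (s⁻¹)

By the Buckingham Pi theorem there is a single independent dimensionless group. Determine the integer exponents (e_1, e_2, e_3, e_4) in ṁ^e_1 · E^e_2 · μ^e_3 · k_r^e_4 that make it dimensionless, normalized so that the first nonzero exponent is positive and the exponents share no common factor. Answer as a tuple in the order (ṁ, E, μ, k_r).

(3, -1, -2, 1)

M: e_1·(1) + e_2·(1) + e_3·(1) + e_4·(0) = 0
L: e_1·(0) + e_2·(2) + e_3·(-1) + e_4·(0) = 0
T: e_1·(-1) + e_2·(-2) + e_3·(-1) + e_4·(-1) = 0
Solving this homogeneous linear system for the smallest-integer solution (first nonzero entry positive) gives (3, -1, -2, 1).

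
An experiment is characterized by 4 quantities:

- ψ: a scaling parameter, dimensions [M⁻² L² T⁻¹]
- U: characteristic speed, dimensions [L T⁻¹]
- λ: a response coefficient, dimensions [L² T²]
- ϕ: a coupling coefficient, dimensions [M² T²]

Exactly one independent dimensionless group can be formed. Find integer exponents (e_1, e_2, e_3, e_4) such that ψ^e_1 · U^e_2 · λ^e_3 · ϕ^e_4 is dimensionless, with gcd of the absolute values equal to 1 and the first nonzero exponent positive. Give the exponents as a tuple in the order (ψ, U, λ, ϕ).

M: e_1·(-2) + e_2·(0) + e_3·(0) + e_4·(2) = 0
L: e_1·(2) + e_2·(1) + e_3·(2) + e_4·(0) = 0
T: e_1·(-1) + e_2·(-1) + e_3·(2) + e_4·(2) = 0
Solving this homogeneous linear system for the smallest-integer solution (first nonzero entry positive) gives (4, -2, -3, 4).

(4, -2, -3, 4)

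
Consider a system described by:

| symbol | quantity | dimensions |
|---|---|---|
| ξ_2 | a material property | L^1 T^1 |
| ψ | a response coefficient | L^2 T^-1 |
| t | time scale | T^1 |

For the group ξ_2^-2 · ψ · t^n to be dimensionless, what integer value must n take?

Balance the T exponent: (1)·n from t, plus −2·(1) + (-1) = -3 from the rest, must sum to zero.
n − 3 = 0, so n = 3.

3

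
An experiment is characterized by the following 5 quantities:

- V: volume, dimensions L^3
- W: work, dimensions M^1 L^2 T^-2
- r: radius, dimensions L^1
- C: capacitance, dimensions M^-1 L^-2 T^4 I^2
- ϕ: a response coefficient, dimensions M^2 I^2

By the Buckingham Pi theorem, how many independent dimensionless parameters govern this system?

1

There are 5 variables and 4 base dimensions (M, L, T, I).
The dimension matrix has rank 4.
Independent dimensionless groups: 5 − 4 = 1.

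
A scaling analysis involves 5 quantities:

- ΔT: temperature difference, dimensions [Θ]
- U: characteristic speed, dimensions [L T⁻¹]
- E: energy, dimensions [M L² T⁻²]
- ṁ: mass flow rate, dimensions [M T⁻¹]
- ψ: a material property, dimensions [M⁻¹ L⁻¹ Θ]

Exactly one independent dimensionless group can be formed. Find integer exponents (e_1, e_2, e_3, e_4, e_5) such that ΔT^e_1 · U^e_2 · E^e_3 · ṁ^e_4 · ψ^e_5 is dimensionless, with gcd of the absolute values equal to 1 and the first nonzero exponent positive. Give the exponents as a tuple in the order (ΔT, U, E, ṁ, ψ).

(1, 3, -2, 1, -1)

M: e_1·(0) + e_2·(0) + e_3·(1) + e_4·(1) + e_5·(-1) = 0
L: e_1·(0) + e_2·(1) + e_3·(2) + e_4·(0) + e_5·(-1) = 0
T: e_1·(0) + e_2·(-1) + e_3·(-2) + e_4·(-1) + e_5·(0) = 0
Θ: e_1·(1) + e_2·(0) + e_3·(0) + e_4·(0) + e_5·(1) = 0
Solving this homogeneous linear system for the smallest-integer solution (first nonzero entry positive) gives (1, 3, -2, 1, -1).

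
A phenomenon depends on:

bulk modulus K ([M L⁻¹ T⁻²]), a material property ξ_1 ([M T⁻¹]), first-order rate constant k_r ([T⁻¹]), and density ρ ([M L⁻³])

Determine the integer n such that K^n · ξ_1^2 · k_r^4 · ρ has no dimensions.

-3

Balance the M exponent: (1)·n from K, plus 2·(1) + 4·(0) + (1) = 3 from the rest, must sum to zero.
n + 3 = 0, so n = -3.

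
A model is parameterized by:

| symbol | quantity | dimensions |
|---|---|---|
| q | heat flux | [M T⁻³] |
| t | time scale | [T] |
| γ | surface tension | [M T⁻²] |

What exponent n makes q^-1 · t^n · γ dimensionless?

-1

Balance the T exponent: (1)·n from t, plus −(-3) + (-2) = 1 from the rest, must sum to zero.
n + 1 = 0, so n = -1.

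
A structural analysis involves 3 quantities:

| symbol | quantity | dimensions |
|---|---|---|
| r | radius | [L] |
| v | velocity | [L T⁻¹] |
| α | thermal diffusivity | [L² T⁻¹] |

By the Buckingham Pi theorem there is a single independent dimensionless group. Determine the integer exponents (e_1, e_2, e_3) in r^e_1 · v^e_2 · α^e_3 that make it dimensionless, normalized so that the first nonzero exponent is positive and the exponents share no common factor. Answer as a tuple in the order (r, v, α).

(1, 1, -1)

L: e_1·(1) + e_2·(1) + e_3·(2) = 0
T: e_1·(0) + e_2·(-1) + e_3·(-1) = 0
Solving this homogeneous linear system for the smallest-integer solution (first nonzero entry positive) gives (1, 1, -1).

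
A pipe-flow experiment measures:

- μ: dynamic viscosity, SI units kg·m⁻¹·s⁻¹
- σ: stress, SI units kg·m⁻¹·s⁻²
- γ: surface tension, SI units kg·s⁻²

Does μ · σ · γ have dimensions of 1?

Sum the exponent of each base dimension across the product:
  M: [μ]_M + [σ]_M + [γ]_M = (1) + (1) + (1) = 3
  L: [μ]_L + [σ]_L + [γ]_L = (-1) + (-1) + (0) = -2
  T: [μ]_T + [σ]_T + [γ]_T = (-1) + (-2) + (-2) = -5
Net dimensions [M³ L⁻² T⁻⁵] ≠ [1] — not dimensionless.

no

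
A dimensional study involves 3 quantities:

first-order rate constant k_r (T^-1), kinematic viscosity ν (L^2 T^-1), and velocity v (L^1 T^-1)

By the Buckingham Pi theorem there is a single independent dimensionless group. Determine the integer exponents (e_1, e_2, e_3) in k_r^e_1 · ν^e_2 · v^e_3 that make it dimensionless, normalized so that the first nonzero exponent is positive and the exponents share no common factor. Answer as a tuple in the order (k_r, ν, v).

L: e_1·(0) + e_2·(2) + e_3·(1) = 0
T: e_1·(-1) + e_2·(-1) + e_3·(-1) = 0
Solving this homogeneous linear system for the smallest-integer solution (first nonzero entry positive) gives (1, 1, -2).

(1, 1, -2)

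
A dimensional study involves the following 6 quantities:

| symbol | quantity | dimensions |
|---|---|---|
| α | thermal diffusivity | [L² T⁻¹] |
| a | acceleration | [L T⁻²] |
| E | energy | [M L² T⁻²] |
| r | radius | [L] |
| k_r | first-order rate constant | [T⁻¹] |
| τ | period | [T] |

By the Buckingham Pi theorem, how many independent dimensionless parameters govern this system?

There are 6 variables and 3 base dimensions (M, L, T).
The dimension matrix has rank 3.
Independent dimensionless groups: 6 − 3 = 3.

3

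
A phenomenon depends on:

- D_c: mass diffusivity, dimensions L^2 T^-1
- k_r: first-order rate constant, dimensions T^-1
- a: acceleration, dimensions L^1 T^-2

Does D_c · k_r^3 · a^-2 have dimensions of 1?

Sum the exponent of each base dimension across the product:
  M: [D_c]_M + 3·[k_r]_M − 2·[a]_M = (0) + 3·(0) − 2·(0) = 0
  L: [D_c]_L + 3·[k_r]_L − 2·[a]_L = (2) + 3·(0) − 2·(1) = 0
  T: [D_c]_T + 3·[k_r]_T − 2·[a]_T = (-1) + 3·(-1) − 2·(-2) = 0
All base exponents vanish — dimensionless.

yes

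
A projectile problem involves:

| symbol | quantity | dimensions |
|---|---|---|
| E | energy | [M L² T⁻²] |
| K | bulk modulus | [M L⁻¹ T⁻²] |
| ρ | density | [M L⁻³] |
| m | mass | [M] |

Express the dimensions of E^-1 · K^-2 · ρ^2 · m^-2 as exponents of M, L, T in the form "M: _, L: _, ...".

M: -3, L: -6, T: 6

Collect each base-dimension exponent across the product:
  M: −(1) − 2·(1) + 2·(1) − 2·(1) = -3
  L: −(2) − 2·(-1) + 2·(-3) − 2·(0) = -6
  T: −(-2) − 2·(-2) + 2·(0) − 2·(0) = 6
So the dimensions are [M⁻³ L⁻⁶ T⁶].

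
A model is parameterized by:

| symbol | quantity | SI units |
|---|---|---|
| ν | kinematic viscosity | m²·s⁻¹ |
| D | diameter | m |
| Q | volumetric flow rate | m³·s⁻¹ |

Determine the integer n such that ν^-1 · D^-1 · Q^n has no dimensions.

Balance the L exponent: (3)·n from Q, plus −(2) − (1) = -3 from the rest, must sum to zero.
3n − 3 = 0, so n = 1.

1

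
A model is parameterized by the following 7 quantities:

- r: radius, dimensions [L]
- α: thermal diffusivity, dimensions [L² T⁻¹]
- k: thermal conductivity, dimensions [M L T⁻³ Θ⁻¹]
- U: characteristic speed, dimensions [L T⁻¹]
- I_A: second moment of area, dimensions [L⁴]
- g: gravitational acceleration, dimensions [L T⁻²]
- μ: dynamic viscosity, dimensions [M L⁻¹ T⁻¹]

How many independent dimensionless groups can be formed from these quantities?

There are 7 variables and 4 base dimensions (M, L, T, Θ).
The dimension matrix has rank 4.
Independent dimensionless groups: 7 − 4 = 3.

3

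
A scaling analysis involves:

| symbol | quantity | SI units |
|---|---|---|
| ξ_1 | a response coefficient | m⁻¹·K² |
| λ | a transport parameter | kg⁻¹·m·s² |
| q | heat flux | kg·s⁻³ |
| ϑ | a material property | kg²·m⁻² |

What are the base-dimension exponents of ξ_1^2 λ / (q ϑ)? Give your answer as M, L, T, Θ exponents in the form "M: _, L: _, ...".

M: -4, L: 1, T: 5, Θ: 4

Collect each base-dimension exponent across the product:
  M: 2·(0) + (-1) − (1) − (2) = -4
  L: 2·(-1) + (1) − (0) − (-2) = 1
  T: 2·(0) + (2) − (-3) − (0) = 5
  Θ: 2·(2) + (0) − (0) − (0) = 4
So the dimensions are [M⁻⁴ L T⁵ Θ⁴].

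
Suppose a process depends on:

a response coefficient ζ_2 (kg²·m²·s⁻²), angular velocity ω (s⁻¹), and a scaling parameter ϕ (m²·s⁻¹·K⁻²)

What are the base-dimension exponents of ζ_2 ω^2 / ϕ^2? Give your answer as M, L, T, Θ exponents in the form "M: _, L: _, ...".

Collect each base-dimension exponent across the product:
  M: (2) + 2·(0) − 2·(0) = 2
  L: (2) + 2·(0) − 2·(2) = -2
  T: (-2) + 2·(-1) − 2·(-1) = -2
  Θ: (0) + 2·(0) − 2·(-2) = 4
So the dimensions are [M² L⁻² T⁻² Θ⁴].

M: 2, L: -2, T: -2, Θ: 4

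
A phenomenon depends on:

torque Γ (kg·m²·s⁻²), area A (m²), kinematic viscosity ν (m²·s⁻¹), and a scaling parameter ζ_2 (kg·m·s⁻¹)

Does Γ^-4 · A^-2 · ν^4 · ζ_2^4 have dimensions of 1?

yes

Sum the exponent of each base dimension across the product:
  M: −4·[Γ]_M − 2·[A]_M + 4·[ν]_M + 4·[ζ_2]_M = −4·(1) − 2·(0) + 4·(0) + 4·(1) = 0
  L: −4·[Γ]_L − 2·[A]_L + 4·[ν]_L + 4·[ζ_2]_L = −4·(2) − 2·(2) + 4·(2) + 4·(1) = 0
  T: −4·[Γ]_T − 2·[A]_T + 4·[ν]_T + 4·[ζ_2]_T = −4·(-2) − 2·(0) + 4·(-1) + 4·(-1) = 0
All base exponents vanish — dimensionless.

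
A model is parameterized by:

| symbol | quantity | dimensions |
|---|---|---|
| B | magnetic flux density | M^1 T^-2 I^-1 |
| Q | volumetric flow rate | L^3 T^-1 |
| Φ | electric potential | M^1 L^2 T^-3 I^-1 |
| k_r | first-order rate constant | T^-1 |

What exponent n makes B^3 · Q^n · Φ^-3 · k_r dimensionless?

Balance the L exponent: (3)·n from Q, plus 3·(0) − 3·(2) + (0) = -6 from the rest, must sum to zero.
3n − 6 = 0, so n = 2.

2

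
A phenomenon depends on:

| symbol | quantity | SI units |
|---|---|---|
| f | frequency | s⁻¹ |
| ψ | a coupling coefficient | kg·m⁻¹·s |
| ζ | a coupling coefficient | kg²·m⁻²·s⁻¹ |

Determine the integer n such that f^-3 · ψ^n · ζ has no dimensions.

Balance the M exponent: (1)·n from ψ, plus −3·(0) + (2) = 2 from the rest, must sum to zero.
n + 2 = 0, so n = -2.

-2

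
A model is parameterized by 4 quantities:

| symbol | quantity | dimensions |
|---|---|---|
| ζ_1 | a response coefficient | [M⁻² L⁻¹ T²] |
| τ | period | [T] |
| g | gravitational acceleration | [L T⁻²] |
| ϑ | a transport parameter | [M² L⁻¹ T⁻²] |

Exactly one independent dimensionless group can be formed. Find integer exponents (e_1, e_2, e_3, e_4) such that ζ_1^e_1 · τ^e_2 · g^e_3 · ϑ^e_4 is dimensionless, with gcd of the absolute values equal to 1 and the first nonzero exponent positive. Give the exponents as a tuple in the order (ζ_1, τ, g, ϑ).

M: e_1·(-2) + e_2·(0) + e_3·(0) + e_4·(2) = 0
L: e_1·(-1) + e_2·(0) + e_3·(1) + e_4·(-1) = 0
T: e_1·(2) + e_2·(1) + e_3·(-2) + e_4·(-2) = 0
Solving this homogeneous linear system for the smallest-integer solution (first nonzero entry positive) gives (1, 4, 2, 1).

(1, 4, 2, 1)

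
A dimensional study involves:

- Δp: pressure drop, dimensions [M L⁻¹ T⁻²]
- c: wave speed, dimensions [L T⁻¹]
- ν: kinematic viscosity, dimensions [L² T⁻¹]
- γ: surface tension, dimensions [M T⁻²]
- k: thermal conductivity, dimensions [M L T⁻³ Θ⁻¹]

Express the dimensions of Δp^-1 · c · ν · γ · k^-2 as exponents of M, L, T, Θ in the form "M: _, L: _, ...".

Collect each base-dimension exponent across the product:
  M: −(1) + (0) + (0) + (1) − 2·(1) = -2
  L: −(-1) + (1) + (2) + (0) − 2·(1) = 2
  T: −(-2) + (-1) + (-1) + (-2) − 2·(-3) = 4
  Θ: −(0) + (0) + (0) + (0) − 2·(-1) = 2
So the dimensions are [M⁻² L² T⁴ Θ²].

M: -2, L: 2, T: 4, Θ: 2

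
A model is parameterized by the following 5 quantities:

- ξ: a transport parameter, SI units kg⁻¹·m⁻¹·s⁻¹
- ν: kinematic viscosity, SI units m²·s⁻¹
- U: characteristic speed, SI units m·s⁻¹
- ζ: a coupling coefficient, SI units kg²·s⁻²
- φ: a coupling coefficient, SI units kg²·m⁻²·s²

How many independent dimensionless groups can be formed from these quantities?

2

There are 5 variables and 3 base dimensions (M, L, T).
The dimension matrix has rank 3.
Independent dimensionless groups: 5 − 3 = 2.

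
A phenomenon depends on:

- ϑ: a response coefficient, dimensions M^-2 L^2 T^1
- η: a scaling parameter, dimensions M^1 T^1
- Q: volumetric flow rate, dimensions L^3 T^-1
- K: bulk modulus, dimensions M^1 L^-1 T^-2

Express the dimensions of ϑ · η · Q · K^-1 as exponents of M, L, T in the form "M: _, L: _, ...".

M: -2, L: 6, T: 3

Collect each base-dimension exponent across the product:
  M: (-2) + (1) + (0) − (1) = -2
  L: (2) + (0) + (3) − (-1) = 6
  T: (1) + (1) + (-1) − (-2) = 3
So the dimensions are [M⁻² L⁶ T³].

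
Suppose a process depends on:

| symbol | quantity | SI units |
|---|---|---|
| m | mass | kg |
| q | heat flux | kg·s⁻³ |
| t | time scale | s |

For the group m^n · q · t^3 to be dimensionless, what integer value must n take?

Balance the M exponent: (1)·n from m, plus (1) + 3·(0) = 1 from the rest, must sum to zero.
n + 1 = 0, so n = -1.

-1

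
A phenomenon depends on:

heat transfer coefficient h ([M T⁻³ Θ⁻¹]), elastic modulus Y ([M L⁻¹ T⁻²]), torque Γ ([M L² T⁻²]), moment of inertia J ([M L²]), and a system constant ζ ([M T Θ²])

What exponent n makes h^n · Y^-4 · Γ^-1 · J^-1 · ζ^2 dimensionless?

Balance the M exponent: (1)·n from h, plus −4·(1) − (1) − (1) + 2·(1) = -4 from the rest, must sum to zero.
n − 4 = 0, so n = 4.

4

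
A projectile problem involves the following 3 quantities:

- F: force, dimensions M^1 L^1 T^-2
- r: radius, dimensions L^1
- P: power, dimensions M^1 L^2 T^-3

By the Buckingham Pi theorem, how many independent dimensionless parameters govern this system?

0

There are 3 variables and 3 base dimensions (M, L, T).
The dimension matrix has rank 3.
Independent dimensionless groups: 3 − 3 = 0.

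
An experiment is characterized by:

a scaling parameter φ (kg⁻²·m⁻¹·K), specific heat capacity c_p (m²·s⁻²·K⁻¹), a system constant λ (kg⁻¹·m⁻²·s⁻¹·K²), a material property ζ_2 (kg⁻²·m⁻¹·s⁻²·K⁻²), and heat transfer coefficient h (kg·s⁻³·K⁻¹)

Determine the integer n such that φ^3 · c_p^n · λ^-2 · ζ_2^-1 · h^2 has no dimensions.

-1

Balance the L exponent: (2)·n from c_p, plus 3·(-1) − 2·(-2) − (-1) + 2·(0) = 2 from the rest, must sum to zero.
2n + 2 = 0, so n = -1.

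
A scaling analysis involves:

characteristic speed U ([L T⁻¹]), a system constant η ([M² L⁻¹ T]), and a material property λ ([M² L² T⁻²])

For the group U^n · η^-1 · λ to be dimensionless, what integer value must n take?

Balance the L exponent: (1)·n from U, plus −(-1) + (2) = 3 from the rest, must sum to zero.
n + 3 = 0, so n = -3.

-3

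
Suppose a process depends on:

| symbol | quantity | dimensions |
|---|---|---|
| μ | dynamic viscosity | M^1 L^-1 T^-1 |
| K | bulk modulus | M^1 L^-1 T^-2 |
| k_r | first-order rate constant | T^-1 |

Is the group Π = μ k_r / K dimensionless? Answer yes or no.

Sum the exponent of each base dimension across the product:
  M: [μ]_M − [K]_M + [k_r]_M = (1) − (1) + (0) = 0
  L: [μ]_L − [K]_L + [k_r]_L = (-1) − (-1) + (0) = 0
  T: [μ]_T − [K]_T + [k_r]_T = (-1) − (-2) + (-1) = 0
  I: [μ]_I − [K]_I + [k_r]_I = (0) − (0) + (0) = 0
All base exponents vanish — dimensionless.

yes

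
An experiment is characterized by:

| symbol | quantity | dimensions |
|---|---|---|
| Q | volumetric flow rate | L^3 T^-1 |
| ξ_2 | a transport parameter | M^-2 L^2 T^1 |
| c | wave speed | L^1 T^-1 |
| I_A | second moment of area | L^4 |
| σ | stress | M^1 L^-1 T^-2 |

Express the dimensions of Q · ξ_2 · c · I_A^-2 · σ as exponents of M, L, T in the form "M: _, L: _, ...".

M: -1, L: -3, T: -3

Collect each base-dimension exponent across the product:
  M: (0) + (-2) + (0) − 2·(0) + (1) = -1
  L: (3) + (2) + (1) − 2·(4) + (-1) = -3
  T: (-1) + (1) + (-1) − 2·(0) + (-2) = -3
So the dimensions are [M⁻¹ L⁻³ T⁻³].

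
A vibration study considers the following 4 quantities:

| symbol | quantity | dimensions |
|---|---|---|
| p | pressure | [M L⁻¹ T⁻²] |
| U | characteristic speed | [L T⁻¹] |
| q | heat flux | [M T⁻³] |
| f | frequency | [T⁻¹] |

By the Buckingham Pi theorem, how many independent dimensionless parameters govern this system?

There are 4 variables and 3 base dimensions (M, L, T).
The dimension matrix has rank 3.
Independent dimensionless groups: 4 − 3 = 1.

1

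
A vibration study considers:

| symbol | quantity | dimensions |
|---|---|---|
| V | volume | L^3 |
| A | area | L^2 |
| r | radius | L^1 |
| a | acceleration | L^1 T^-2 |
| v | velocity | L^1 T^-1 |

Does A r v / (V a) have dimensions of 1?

Sum the exponent of each base dimension across the product:
  L: −[V]_L + [A]_L + [r]_L − [a]_L + [v]_L = −(3) + (2) + (1) − (1) + (1) = 0
  T: −[V]_T + [A]_T + [r]_T − [a]_T + [v]_T = −(0) + (0) + (0) − (-2) + (-1) = 1
Net dimensions [T] ≠ [1] — not dimensionless.

no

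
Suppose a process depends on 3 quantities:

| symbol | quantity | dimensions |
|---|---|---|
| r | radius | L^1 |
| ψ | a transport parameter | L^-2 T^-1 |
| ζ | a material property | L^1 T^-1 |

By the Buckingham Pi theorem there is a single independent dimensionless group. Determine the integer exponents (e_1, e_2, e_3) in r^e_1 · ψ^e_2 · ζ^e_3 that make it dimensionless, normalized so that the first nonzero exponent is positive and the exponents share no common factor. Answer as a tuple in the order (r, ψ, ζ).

L: e_1·(1) + e_2·(-2) + e_3·(1) = 0
T: e_1·(0) + e_2·(-1) + e_3·(-1) = 0
Solving this homogeneous linear system for the smallest-integer solution (first nonzero entry positive) gives (3, 1, -1).

(3, 1, -1)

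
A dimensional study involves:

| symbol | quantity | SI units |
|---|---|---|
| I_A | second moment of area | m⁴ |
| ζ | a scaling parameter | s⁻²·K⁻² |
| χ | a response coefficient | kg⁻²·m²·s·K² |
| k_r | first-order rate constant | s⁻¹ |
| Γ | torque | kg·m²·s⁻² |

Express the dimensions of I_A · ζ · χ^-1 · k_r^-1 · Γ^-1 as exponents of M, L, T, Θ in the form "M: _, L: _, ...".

M: 1, L: 0, T: 0, Θ: -4

Collect each base-dimension exponent across the product:
  M: (0) + (0) − (-2) − (0) − (1) = 1
  L: (4) + (0) − (2) − (0) − (2) = 0
  T: (0) + (-2) − (1) − (-1) − (-2) = 0
  Θ: (0) + (-2) − (2) − (0) − (0) = -4
So the dimensions are [M Θ⁻⁴].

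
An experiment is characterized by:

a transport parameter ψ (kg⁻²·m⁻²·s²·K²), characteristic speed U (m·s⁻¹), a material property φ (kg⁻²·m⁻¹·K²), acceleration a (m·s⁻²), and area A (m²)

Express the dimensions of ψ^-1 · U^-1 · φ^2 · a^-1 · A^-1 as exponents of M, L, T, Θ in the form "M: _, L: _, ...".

Collect each base-dimension exponent across the product:
  M: −(-2) − (0) + 2·(-2) − (0) − (0) = -2
  L: −(-2) − (1) + 2·(-1) − (1) − (2) = -4
  T: −(2) − (-1) + 2·(0) − (-2) − (0) = 1
  Θ: −(2) − (0) + 2·(2) − (0) − (0) = 2
So the dimensions are [M⁻² L⁻⁴ T Θ²].

M: -2, L: -4, T: 1, Θ: 2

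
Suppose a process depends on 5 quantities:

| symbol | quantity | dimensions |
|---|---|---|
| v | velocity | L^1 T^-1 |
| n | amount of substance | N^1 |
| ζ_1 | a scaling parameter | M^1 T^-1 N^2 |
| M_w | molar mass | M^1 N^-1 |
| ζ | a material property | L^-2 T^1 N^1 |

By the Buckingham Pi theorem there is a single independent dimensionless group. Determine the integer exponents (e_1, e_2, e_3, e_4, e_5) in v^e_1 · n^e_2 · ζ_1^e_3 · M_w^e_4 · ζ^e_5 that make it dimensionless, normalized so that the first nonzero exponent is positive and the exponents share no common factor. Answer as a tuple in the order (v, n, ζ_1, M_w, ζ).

M: e_1·(0) + e_2·(0) + e_3·(1) + e_4·(1) + e_5·(0) = 0
L: e_1·(1) + e_2·(0) + e_3·(0) + e_4·(0) + e_5·(-2) = 0
T: e_1·(-1) + e_2·(0) + e_3·(-1) + e_4·(0) + e_5·(1) = 0
N: e_1·(0) + e_2·(1) + e_3·(2) + e_4·(-1) + e_5·(1) = 0
Solving this homogeneous linear system for the smallest-integer solution (first nonzero entry positive) gives (2, 2, -1, 1, 1).

(2, 2, -1, 1, 1)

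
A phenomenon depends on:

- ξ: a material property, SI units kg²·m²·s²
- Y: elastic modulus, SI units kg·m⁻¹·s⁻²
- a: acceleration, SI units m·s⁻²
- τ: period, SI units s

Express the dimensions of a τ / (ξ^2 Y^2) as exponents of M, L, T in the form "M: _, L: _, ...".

M: -6, L: -1, T: -1

Collect each base-dimension exponent across the product:
  M: −2·(2) − 2·(1) + (0) + (0) = -6
  L: −2·(2) − 2·(-1) + (1) + (0) = -1
  T: −2·(2) − 2·(-2) + (-2) + (1) = -1
So the dimensions are [M⁻⁶ L⁻¹ T⁻¹].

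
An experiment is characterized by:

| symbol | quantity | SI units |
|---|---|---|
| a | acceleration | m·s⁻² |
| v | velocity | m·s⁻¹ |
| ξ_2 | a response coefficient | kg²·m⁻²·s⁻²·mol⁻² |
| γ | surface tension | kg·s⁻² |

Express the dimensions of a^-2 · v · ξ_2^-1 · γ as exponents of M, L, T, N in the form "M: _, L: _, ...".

M: -1, L: 1, T: 3, N: 2

Collect each base-dimension exponent across the product:
  M: −2·(0) + (0) − (2) + (1) = -1
  L: −2·(1) + (1) − (-2) + (0) = 1
  T: −2·(-2) + (-1) − (-2) + (-2) = 3
  N: −2·(0) + (0) − (-2) + (0) = 2
So the dimensions are [M⁻¹ L T³ N²].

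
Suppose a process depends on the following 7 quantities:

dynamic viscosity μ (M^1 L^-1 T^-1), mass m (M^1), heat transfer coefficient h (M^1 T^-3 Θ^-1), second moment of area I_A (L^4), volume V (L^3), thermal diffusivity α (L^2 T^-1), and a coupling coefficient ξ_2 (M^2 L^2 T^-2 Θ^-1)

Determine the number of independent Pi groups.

3

There are 7 variables and 4 base dimensions (M, L, T, Θ).
The dimension matrix has rank 4.
Independent dimensionless groups: 7 − 4 = 3.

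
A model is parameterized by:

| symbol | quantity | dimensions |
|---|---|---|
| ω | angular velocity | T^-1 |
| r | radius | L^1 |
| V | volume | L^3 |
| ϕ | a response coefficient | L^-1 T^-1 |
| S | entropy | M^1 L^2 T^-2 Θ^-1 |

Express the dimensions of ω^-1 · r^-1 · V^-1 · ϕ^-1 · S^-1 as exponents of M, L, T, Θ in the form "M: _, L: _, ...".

Collect each base-dimension exponent across the product:
  M: −(0) − (0) − (0) − (0) − (1) = -1
  L: −(0) − (1) − (3) − (-1) − (2) = -5
  T: −(-1) − (0) − (0) − (-1) − (-2) = 4
  Θ: −(0) − (0) − (0) − (0) − (-1) = 1
So the dimensions are [M⁻¹ L⁻⁵ T⁴ Θ].

M: -1, L: -5, T: 4, Θ: 1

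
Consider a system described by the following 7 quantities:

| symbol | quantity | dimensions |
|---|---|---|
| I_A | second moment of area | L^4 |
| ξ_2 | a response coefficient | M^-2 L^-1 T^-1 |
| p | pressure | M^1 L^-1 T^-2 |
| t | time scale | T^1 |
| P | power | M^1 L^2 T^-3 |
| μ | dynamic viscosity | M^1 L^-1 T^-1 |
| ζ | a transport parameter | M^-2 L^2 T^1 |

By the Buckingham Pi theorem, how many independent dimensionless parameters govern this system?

There are 7 variables and 3 base dimensions (M, L, T).
The dimension matrix has rank 3.
Independent dimensionless groups: 7 − 3 = 4.

4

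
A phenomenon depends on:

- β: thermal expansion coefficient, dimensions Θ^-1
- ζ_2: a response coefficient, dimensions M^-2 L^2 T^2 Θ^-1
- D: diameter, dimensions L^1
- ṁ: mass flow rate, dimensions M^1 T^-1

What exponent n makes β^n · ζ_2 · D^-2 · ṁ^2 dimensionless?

-1

Balance the Θ exponent: (-1)·n from β, plus (-1) − 2·(0) + 2·(0) = -1 from the rest, must sum to zero.
−n − 1 = 0, so n = -1.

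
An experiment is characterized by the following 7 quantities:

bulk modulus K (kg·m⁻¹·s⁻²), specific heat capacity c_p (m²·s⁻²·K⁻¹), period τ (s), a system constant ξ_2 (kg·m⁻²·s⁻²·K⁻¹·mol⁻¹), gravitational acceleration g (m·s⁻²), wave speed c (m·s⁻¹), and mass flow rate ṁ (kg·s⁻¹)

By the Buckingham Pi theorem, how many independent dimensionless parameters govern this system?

There are 7 variables and 5 base dimensions (M, L, T, Θ, N).
The dimension matrix has rank 5.
Independent dimensionless groups: 7 − 5 = 2.

2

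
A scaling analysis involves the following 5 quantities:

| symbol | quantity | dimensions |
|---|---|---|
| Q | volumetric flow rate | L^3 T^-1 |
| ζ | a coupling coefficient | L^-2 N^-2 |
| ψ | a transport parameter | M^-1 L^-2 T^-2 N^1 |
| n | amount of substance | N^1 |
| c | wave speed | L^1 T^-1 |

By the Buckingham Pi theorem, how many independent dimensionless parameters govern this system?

1

There are 5 variables and 4 base dimensions (M, L, T, N).
The dimension matrix has rank 4.
Independent dimensionless groups: 5 − 4 = 1.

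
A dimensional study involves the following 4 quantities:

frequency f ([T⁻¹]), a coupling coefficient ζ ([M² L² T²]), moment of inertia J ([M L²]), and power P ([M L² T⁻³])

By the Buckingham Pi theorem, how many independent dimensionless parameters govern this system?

There are 4 variables and 3 base dimensions (M, L, T).
The dimension matrix has rank 3.
Independent dimensionless groups: 4 − 3 = 1.

1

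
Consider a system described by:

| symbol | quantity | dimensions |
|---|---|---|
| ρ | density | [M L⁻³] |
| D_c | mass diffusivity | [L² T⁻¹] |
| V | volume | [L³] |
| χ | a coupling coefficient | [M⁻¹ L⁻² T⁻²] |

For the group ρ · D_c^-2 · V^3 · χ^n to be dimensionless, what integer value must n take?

1

Balance the M exponent: (-1)·n from χ, plus (1) − 2·(0) + 3·(0) = 1 from the rest, must sum to zero.
−n + 1 = 0, so n = 1.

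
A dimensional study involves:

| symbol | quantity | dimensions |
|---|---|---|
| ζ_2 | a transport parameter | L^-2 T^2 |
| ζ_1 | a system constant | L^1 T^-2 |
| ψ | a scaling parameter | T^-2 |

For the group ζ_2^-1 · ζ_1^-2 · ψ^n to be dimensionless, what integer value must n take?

1

Balance the T exponent: (-2)·n from ψ, plus −(2) − 2·(-2) = 2 from the rest, must sum to zero.
-2n + 2 = 0, so n = 1.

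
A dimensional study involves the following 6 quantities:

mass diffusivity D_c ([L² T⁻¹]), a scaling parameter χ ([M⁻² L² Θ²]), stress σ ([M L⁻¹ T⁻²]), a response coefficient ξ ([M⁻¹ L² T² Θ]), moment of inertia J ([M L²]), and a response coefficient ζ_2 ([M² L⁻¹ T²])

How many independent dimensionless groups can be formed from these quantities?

2

There are 6 variables and 4 base dimensions (M, L, T, Θ).
The dimension matrix has rank 4.
Independent dimensionless groups: 6 − 4 = 2.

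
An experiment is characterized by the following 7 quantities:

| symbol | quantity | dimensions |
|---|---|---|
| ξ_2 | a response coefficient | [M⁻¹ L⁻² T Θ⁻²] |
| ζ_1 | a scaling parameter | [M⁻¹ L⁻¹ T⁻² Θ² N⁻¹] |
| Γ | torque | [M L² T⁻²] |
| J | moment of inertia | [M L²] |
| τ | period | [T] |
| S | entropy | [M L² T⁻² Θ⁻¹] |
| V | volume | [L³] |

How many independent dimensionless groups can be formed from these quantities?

There are 7 variables and 5 base dimensions (M, L, T, Θ, N).
The dimension matrix has rank 5.
Independent dimensionless groups: 7 − 5 = 2.

2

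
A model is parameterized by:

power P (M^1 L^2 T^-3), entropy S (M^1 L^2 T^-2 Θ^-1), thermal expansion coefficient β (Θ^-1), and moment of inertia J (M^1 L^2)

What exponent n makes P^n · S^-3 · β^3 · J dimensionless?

2

Balance the M exponent: (1)·n from P, plus −3·(1) + 3·(0) + (1) = -2 from the rest, must sum to zero.
n − 2 = 0, so n = 2.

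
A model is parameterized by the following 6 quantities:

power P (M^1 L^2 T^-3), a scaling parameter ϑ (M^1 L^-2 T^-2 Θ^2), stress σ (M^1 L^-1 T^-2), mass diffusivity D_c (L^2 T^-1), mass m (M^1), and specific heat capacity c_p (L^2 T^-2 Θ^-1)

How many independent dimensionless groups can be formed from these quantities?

2

There are 6 variables and 4 base dimensions (M, L, T, Θ).
The dimension matrix has rank 4.
Independent dimensionless groups: 6 − 4 = 2.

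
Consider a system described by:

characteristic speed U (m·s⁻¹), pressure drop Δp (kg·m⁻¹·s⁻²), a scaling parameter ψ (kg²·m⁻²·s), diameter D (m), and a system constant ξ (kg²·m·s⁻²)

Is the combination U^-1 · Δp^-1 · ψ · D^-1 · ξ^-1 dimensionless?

no

Sum the exponent of each base dimension across the product:
  M: −[U]_M − [Δp]_M + [ψ]_M − [D]_M − [ξ]_M = −(0) − (1) + (2) − (0) − (2) = -1
  L: −[U]_L − [Δp]_L + [ψ]_L − [D]_L − [ξ]_L = −(1) − (-1) + (-2) − (1) − (1) = -4
  T: −[U]_T − [Δp]_T + [ψ]_T − [D]_T − [ξ]_T = −(-1) − (-2) + (1) − (0) − (-2) = 6
Net dimensions [M⁻¹ L⁻⁴ T⁶] ≠ [1] — not dimensionless.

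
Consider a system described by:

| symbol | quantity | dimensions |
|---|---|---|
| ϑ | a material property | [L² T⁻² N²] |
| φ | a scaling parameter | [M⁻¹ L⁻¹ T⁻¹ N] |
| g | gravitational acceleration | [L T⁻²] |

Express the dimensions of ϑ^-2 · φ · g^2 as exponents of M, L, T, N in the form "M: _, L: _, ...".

Collect each base-dimension exponent across the product:
  M: −2·(0) + (-1) + 2·(0) = -1
  L: −2·(2) + (-1) + 2·(1) = -3
  T: −2·(-2) + (-1) + 2·(-2) = -1
  N: −2·(2) + (1) + 2·(0) = -3
So the dimensions are [M⁻¹ L⁻³ T⁻¹ N⁻³].

M: -1, L: -3, T: -1, N: -3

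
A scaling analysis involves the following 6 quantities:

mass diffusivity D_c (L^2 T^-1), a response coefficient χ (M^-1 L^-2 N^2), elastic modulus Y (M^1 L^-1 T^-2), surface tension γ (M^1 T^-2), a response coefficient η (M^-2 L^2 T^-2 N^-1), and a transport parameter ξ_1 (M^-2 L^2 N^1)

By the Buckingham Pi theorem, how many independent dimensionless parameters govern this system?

2

There are 6 variables and 4 base dimensions (M, L, T, N).
The dimension matrix has rank 4.
Independent dimensionless groups: 6 − 4 = 2.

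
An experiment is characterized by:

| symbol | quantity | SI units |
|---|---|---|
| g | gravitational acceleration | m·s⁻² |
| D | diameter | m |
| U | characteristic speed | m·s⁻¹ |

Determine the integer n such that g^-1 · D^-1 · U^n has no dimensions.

Balance the L exponent: (1)·n from U, plus −(1) − (1) = -2 from the rest, must sum to zero.
n − 2 = 0, so n = 2.

2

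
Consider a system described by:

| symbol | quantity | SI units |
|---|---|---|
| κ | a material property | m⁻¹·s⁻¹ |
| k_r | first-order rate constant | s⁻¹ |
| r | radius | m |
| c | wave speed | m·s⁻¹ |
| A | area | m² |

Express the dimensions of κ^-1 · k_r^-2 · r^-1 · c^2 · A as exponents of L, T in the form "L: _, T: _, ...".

L: 4, T: 1

Collect each base-dimension exponent across the product:
  L: −(-1) − 2·(0) − (1) + 2·(1) + (2) = 4
  T: −(-1) − 2·(-1) − (0) + 2·(-1) + (0) = 1
So the dimensions are [L⁴ T].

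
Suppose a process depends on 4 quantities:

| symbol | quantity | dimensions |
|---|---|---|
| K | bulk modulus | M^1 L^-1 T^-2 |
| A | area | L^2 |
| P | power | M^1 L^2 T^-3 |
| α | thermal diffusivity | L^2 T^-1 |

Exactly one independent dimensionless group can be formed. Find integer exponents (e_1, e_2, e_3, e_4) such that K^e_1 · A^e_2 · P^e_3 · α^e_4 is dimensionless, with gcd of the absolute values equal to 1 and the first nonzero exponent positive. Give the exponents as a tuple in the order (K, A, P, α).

(2, 1, -2, 2)

M: e_1·(1) + e_2·(0) + e_3·(1) + e_4·(0) = 0
L: e_1·(-1) + e_2·(2) + e_3·(2) + e_4·(2) = 0
T: e_1·(-2) + e_2·(0) + e_3·(-3) + e_4·(-1) = 0
Solving this homogeneous linear system for the smallest-integer solution (first nonzero entry positive) gives (2, 1, -2, 2).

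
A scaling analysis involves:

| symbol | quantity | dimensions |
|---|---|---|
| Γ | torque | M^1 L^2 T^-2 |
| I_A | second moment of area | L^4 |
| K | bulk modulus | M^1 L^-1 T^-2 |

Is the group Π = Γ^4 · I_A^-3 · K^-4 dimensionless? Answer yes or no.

yes

Sum the exponent of each base dimension across the product:
  M: 4·[Γ]_M − 3·[I_A]_M − 4·[K]_M = 4·(1) − 3·(0) − 4·(1) = 0
  L: 4·[Γ]_L − 3·[I_A]_L − 4·[K]_L = 4·(2) − 3·(4) − 4·(-1) = 0
  T: 4·[Γ]_T − 3·[I_A]_T − 4·[K]_T = 4·(-2) − 3·(0) − 4·(-2) = 0
  Θ: 4·[Γ]_Θ − 3·[I_A]_Θ − 4·[K]_Θ = 4·(0) − 3·(0) − 4·(0) = 0
  N: 4·[Γ]_N − 3·[I_A]_N − 4·[K]_N = 4·(0) − 3·(0) − 4·(0) = 0
All base exponents vanish — dimensionless.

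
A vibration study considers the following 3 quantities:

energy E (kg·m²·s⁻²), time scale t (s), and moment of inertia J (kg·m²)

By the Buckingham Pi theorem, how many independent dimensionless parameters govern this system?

There are 3 variables and 3 base dimensions (M, L, T).
The dimension matrix has rank 2 (less than 3: the dimension vectors are linearly dependent).
Independent dimensionless groups: 3 − 2 = 1.

1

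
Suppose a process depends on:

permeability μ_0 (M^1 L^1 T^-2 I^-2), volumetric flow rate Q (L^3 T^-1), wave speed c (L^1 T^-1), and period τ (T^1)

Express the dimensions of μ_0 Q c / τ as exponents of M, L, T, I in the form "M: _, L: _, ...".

M: 1, L: 5, T: -5, I: -2

Collect each base-dimension exponent across the product:
  M: (1) + (0) + (0) − (0) = 1
  L: (1) + (3) + (1) − (0) = 5
  T: (-2) + (-1) + (-1) − (1) = -5
  I: (-2) + (0) + (0) − (0) = -2
So the dimensions are [M L⁵ T⁻⁵ I⁻²].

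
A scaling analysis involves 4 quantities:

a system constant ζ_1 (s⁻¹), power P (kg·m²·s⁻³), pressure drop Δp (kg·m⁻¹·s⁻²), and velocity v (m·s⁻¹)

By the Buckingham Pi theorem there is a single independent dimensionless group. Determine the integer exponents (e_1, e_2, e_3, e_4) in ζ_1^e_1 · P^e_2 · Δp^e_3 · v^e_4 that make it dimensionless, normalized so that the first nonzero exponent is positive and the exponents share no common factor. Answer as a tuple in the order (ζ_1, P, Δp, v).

(2, 1, -1, -3)

M: e_1·(0) + e_2·(1) + e_3·(1) + e_4·(0) = 0
L: e_1·(0) + e_2·(2) + e_3·(-1) + e_4·(1) = 0
T: e_1·(-1) + e_2·(-3) + e_3·(-2) + e_4·(-1) = 0
Solving this homogeneous linear system for the smallest-integer solution (first nonzero entry positive) gives (2, 1, -1, -3).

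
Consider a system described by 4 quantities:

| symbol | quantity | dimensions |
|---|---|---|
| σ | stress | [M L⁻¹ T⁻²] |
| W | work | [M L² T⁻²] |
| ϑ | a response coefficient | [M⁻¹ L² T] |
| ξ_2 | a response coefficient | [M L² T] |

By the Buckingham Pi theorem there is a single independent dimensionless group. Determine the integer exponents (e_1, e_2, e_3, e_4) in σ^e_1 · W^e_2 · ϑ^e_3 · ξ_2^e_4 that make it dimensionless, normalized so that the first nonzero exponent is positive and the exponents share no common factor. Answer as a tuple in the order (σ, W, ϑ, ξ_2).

M: e_1·(1) + e_2·(1) + e_3·(-1) + e_4·(1) = 0
L: e_1·(-1) + e_2·(2) + e_3·(2) + e_4·(2) = 0
T: e_1·(-2) + e_2·(-2) + e_3·(1) + e_4·(1) = 0
Solving this homogeneous linear system for the smallest-integer solution (first nonzero entry positive) gives (4, -2, 3, 1).

(4, -2, 3, 1)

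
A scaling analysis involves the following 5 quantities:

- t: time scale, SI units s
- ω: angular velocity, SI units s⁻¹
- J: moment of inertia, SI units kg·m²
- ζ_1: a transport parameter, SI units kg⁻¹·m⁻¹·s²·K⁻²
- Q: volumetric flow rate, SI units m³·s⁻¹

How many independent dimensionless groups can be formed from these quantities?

There are 5 variables and 4 base dimensions (M, L, T, Θ).
The dimension matrix has rank 4.
Independent dimensionless groups: 5 − 4 = 1.

1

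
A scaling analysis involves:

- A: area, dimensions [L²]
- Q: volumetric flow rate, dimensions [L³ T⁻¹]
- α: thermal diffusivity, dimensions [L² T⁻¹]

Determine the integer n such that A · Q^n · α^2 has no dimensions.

-2

Balance the L exponent: (3)·n from Q, plus (2) + 2·(2) = 6 from the rest, must sum to zero.
3n + 6 = 0, so n = -2.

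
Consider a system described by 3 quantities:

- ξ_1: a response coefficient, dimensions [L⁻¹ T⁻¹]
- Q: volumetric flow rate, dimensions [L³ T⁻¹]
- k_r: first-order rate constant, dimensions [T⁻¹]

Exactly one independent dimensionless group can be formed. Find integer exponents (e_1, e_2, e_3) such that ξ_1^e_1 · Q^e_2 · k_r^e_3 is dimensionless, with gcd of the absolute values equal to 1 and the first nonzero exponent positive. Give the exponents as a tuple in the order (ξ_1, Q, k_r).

L: e_1·(-1) + e_2·(3) + e_3·(0) = 0
T: e_1·(-1) + e_2·(-1) + e_3·(-1) = 0
Solving this homogeneous linear system for the smallest-integer solution (first nonzero entry positive) gives (3, 1, -4).

(3, 1, -4)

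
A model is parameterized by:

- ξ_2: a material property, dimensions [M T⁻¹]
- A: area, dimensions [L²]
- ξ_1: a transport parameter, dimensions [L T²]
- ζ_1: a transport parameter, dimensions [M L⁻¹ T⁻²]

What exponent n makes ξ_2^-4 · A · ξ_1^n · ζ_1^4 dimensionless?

2

Balance the L exponent: (1)·n from ξ_1, plus −4·(0) + (2) + 4·(-1) = -2 from the rest, must sum to zero.
n − 2 = 0, so n = 2.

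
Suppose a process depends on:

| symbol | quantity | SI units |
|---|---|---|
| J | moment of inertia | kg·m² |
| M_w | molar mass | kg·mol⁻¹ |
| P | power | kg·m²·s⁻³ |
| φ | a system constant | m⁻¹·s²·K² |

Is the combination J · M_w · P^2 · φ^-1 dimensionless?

Sum the exponent of each base dimension across the product:
  M: [J]_M + [M_w]_M + 2·[P]_M − [φ]_M = (1) + (1) + 2·(1) − (0) = 4
  L: [J]_L + [M_w]_L + 2·[P]_L − [φ]_L = (2) + (0) + 2·(2) − (-1) = 7
  T: [J]_T + [M_w]_T + 2·[P]_T − [φ]_T = (0) + (0) + 2·(-3) − (2) = -8
  Θ: [J]_Θ + [M_w]_Θ + 2·[P]_Θ − [φ]_Θ = (0) + (0) + 2·(0) − (2) = -2
  N: [J]_N + [M_w]_N + 2·[P]_N − [φ]_N = (0) + (-1) + 2·(0) − (0) = -1
Net dimensions [M⁴ L⁷ T⁻⁸ Θ⁻² N⁻¹] ≠ [1] — not dimensionless.

no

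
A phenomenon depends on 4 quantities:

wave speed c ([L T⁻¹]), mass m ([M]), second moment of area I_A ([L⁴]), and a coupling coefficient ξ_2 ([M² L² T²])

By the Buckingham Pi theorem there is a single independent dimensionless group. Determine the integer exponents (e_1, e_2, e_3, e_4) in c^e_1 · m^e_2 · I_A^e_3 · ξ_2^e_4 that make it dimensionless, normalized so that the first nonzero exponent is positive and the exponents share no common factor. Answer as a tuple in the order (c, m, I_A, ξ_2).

M: e_1·(0) + e_2·(1) + e_3·(0) + e_4·(2) = 0
L: e_1·(1) + e_2·(0) + e_3·(4) + e_4·(2) = 0
T: e_1·(-1) + e_2·(0) + e_3·(0) + e_4·(2) = 0
Solving this homogeneous linear system for the smallest-integer solution (first nonzero entry positive) gives (2, -2, -1, 1).

(2, -2, -1, 1)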